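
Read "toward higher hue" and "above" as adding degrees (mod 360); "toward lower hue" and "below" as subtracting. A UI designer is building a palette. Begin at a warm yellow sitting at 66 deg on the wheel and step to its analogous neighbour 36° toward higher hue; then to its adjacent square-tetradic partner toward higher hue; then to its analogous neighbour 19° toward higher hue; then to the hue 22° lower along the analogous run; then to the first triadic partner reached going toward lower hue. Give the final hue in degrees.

+36° (analog 36° ↑): 66 + 36 = 102°
+90° (square ↑): 102 + 90 = 192°
+19° (analog 19° ↑): 192 + 19 = 211°
−22° (analog 22° ↓): 211 − 22 = 189°
−120° (triadic ↓): 189 − 120 = 69°

69°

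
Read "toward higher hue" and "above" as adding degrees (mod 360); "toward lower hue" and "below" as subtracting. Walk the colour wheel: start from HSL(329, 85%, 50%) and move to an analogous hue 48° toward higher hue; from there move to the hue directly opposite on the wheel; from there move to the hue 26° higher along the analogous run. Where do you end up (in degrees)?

223°

analog 48° ↑ +48°: 329 + 48 = 377 → 377 − 360 = 17°
complement +180°: 17 + 180 = 197°
analog 26° ↑ +26°: 197 + 26 = 223°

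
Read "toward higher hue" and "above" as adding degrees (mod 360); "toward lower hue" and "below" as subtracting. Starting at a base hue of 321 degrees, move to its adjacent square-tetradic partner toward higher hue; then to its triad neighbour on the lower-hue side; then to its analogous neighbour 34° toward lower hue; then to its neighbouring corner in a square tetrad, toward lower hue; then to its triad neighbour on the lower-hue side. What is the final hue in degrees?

47°

square ↑ +90°: 321 + 90 = 411 → 411 − 360 = 51°
triadic ↓ −120°: 51 − 120 = -69 → -69 + 360 = 291°
analog 34° ↓ −34°: 291 − 34 = 257°
square ↓ −90°: 257 − 90 = 167°
triadic ↓ −120°: 167 − 120 = 47°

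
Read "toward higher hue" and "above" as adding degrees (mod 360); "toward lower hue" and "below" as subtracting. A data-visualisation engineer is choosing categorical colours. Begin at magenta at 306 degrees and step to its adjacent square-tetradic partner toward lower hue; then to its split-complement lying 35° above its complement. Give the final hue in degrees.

square ↓ −90°: 306 − 90 = 216°
split-comp 35° ↑ +215°: 216 + 215 = 431 → 431 − 360 = 71°

71°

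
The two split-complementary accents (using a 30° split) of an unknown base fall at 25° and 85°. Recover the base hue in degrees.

The accents sit 30° either side of the complement, so the complement is their short-arc midpoint on the wheel.
Short-arc midpoint of 25° and 85°: 55°.
Base is 180° from the complement: 55 − 180 = -125 → -125 + 360 = 235°

235°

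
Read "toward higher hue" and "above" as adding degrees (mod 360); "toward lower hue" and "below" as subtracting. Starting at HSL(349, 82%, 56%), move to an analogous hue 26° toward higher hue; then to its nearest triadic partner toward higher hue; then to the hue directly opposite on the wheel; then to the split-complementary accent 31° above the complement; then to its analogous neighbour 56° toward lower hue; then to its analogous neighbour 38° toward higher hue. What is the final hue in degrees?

148°

349 + 26 = 375 → 375 − 360 = 15°   (analog 26° ↑)
15 + 120 = 135°   (triadic ↑)
135 + 180 = 315°   (complement)
315 + 211 = 526 → 526 − 360 = 166°   (split-comp 31° ↑)
166 − 56 = 110°   (analog 56° ↓)
110 + 38 = 148°   (analog 38° ↑)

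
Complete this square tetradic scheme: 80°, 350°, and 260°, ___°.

170°

A square tetradic scheme places four hues every 90°.
The full set through 80° is {80°, 170°, 260°, 350°}.
Given {80°, 260°, 350°}, the missing hue is 170°.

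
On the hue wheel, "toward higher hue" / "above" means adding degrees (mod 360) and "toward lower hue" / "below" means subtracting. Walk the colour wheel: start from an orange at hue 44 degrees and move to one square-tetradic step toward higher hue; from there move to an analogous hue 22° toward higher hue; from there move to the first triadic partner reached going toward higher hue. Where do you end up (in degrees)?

44 + 90 = 134°   (square ↑)
134 + 22 = 156°   (analog 22° ↑)
156 + 120 = 276°   (triadic ↑)

276°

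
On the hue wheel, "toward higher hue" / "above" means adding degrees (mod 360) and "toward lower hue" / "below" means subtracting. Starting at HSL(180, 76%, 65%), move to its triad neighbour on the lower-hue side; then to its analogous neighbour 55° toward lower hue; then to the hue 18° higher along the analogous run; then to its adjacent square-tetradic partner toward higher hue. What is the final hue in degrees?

triadic ↓ −120°: 180 − 120 = 60°
analog 55° ↓ −55°: 60 − 55 = 5°
analog 18° ↑ +18°: 5 + 18 = 23°
square ↑ +90°: 23 + 90 = 113°

113°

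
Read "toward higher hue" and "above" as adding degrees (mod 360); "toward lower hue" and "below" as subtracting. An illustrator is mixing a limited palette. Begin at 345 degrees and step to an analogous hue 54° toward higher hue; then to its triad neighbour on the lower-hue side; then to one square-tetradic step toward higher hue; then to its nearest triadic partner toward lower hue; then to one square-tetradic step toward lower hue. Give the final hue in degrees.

analog 54° ↑ +54°: 345 + 54 = 399 → 399 − 360 = 39°
triadic ↓ −120°: 39 − 120 = -81 → -81 + 360 = 279°
square ↑ +90°: 279 + 90 = 369 → 369 − 360 = 9°
triadic ↓ −120°: 9 − 120 = -111 → -111 + 360 = 249°
square ↓ −90°: 249 − 90 = 159°

159°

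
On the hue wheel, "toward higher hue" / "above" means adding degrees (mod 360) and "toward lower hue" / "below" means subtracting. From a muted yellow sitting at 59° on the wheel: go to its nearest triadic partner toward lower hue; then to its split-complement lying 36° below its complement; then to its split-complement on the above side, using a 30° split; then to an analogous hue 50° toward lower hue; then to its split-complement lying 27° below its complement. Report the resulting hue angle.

36°

triadic ↓ −120°: 59 − 120 = -61 → -61 + 360 = 299°
split-comp 36° ↓ +144°: 299 + 144 = 443 → 443 − 360 = 83°
split-comp 30° ↑ +210°: 83 + 210 = 293°
analog 50° ↓ −50°: 293 − 50 = 243°
split-comp 27° ↓ +153°: 243 + 153 = 396 → 396 − 360 = 36°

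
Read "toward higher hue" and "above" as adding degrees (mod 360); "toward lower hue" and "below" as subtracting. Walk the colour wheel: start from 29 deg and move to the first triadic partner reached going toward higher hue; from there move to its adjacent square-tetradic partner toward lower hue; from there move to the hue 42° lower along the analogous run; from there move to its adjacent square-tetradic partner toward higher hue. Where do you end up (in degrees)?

107°

triadic ↑ +120°: 29 + 120 = 149°
square ↓ −90°: 149 − 90 = 59°
analog 42° ↓ −42°: 59 − 42 = 17°
square ↑ +90°: 17 + 90 = 107°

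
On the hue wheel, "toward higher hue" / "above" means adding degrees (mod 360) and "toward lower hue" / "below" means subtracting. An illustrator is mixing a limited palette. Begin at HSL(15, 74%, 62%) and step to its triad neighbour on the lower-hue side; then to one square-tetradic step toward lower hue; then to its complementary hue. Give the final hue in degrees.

345°

15 − 120 = -105 → -105 + 360 = 255°   (triadic ↓)
255 − 90 = 165°   (square ↓)
165 + 180 = 345°   (complement)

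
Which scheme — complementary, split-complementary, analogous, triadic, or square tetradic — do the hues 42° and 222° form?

Sort the hues: 42°, 222°.
Successive gaps around the wheel: 180°, 180°.
Two hues 180° apart are complementary.

complementary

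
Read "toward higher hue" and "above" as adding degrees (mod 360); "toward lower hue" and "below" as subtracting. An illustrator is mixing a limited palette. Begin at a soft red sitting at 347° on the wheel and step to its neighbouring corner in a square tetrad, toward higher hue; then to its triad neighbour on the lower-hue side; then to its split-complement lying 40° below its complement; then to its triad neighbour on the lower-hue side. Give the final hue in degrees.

337°

+90° (square ↑): 347 + 90 = 437 → 437 − 360 = 77°
−120° (triadic ↓): 77 − 120 = -43 → -43 + 360 = 317°
+140° (split-comp 40° ↓): 317 + 140 = 457 → 457 − 360 = 97°
−120° (triadic ↓): 97 − 120 = -23 → -23 + 360 = 337°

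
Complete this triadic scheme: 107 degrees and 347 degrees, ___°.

227°

A triad places three hues 120° apart.
The full set through 107° is {107°, 227°, 347°}.
Given {107°, 347°}, the missing hue is 227°.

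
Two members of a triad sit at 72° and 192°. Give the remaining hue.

312°

A triad spaces three hues 120° apart.
The full set is {72°, 192°, 312°}.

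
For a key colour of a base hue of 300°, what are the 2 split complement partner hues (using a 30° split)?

Split-complementary hues sit 30° either side of the complement.
Complement of 300°: 300 + 180 = 480 → 480 − 360 = 120°
120 − 30 = 90°
120 + 30 = 150°

90° and 150°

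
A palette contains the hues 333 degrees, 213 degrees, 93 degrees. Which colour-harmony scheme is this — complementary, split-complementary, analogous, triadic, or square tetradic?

triadic

Sort the hues: 93°, 213°, 333°.
Successive gaps around the wheel: 120°, 120°, 120°.
Three hues equally spaced 120° apart form a triad.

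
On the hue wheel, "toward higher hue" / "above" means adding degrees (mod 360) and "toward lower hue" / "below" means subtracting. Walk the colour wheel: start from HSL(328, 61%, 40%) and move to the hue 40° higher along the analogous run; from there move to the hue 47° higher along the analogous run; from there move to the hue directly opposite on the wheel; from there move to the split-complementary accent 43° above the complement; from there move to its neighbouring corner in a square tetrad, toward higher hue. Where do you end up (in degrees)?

328 + 40 = 368 → 368 − 360 = 8°   (analog 40° ↑)
8 + 47 = 55°   (analog 47° ↑)
55 + 180 = 235°   (complement)
235 + 223 = 458 → 458 − 360 = 98°   (split-comp 43° ↑)
98 + 90 = 188°   (square ↑)

188°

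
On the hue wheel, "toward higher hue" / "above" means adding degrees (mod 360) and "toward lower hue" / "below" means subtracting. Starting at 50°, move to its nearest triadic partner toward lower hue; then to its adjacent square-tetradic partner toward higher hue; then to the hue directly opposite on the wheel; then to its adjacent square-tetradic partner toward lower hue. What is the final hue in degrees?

110°

−120° (triadic ↓): 50 − 120 = -70 → -70 + 360 = 290°
+90° (square ↑): 290 + 90 = 380 → 380 − 360 = 20°
+180° (complement): 20 + 180 = 200°
−90° (square ↓): 200 − 90 = 110°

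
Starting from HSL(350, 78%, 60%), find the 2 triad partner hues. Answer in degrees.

A triad places three hues 120° apart.
350 + 120 = 470 → 470 − 360 = 110°
350 + 240 = 590 → 590 − 360 = 230°

110° and 230°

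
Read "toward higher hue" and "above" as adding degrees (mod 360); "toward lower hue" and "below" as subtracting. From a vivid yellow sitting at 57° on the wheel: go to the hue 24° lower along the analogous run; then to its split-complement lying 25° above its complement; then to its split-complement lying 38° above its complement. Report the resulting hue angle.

57 − 24 = 33°   (analog 24° ↓)
33 + 205 = 238°   (split-comp 25° ↑)
238 + 218 = 456 → 456 − 360 = 96°   (split-comp 38° ↑)

96°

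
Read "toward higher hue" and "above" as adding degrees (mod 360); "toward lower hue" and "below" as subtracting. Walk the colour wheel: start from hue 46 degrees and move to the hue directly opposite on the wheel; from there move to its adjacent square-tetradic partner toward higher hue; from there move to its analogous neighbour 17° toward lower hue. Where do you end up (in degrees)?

complement +180°: 46 + 180 = 226°
square ↑ +90°: 226 + 90 = 316°
analog 17° ↓ −17°: 316 − 17 = 299°

299°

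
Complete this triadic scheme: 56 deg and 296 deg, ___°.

176°

A triad places three hues 120° apart.
The full set through 56° is {56°, 176°, 296°}.
Given {56°, 296°}, the missing hue is 176°.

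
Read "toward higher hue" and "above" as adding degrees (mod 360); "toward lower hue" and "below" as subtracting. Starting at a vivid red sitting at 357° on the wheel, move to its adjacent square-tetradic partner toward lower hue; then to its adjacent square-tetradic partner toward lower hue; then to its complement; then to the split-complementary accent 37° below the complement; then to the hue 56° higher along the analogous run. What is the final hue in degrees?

196°

square ↓ −90°: 357 − 90 = 267°
square ↓ −90°: 267 − 90 = 177°
complement +180°: 177 + 180 = 357°
split-comp 37° ↓ +143°: 357 + 143 = 500 → 500 − 360 = 140°
analog 56° ↑ +56°: 140 + 56 = 196°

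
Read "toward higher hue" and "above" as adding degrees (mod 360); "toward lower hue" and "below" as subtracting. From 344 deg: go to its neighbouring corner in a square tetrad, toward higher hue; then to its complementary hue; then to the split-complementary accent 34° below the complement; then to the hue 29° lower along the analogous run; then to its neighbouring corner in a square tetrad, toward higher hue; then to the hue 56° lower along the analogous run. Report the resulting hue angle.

45°

344 + 90 = 434 → 434 − 360 = 74°   (square ↑)
74 + 180 = 254°   (complement)
254 + 146 = 400 → 400 − 360 = 40°   (split-comp 34° ↓)
40 − 29 = 11°   (analog 29° ↓)
11 + 90 = 101°   (square ↑)
101 − 56 = 45°   (analog 56° ↓)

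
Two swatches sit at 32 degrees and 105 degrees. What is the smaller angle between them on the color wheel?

73°

|32 − 105| = 73.
73 ≤ 180, so the shorter arc is 73°.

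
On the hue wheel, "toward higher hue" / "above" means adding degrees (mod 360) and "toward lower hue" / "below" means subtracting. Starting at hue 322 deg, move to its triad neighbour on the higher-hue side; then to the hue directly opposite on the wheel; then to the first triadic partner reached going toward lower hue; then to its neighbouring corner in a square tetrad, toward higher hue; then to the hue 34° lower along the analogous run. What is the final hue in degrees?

198°

+120° (triadic ↑): 322 + 120 = 442 → 442 − 360 = 82°
+180° (complement): 82 + 180 = 262°
−120° (triadic ↓): 262 − 120 = 142°
+90° (square ↑): 142 + 90 = 232°
−34° (analog 34° ↓): 232 − 34 = 198°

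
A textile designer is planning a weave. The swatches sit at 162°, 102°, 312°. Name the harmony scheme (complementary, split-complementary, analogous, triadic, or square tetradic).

Sort the hues: 102°, 162°, 312°.
Successive gaps around the wheel: 60°, 150°, 150°.
Two 150° gaps and one 60° gap — a base hue opposite a pair of accents 30° either side of its complement — is the split-complementary pattern.

split-complementary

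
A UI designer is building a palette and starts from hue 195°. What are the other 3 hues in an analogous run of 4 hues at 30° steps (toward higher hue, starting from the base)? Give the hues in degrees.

225°, 255°, and 285°

Analogous hues sit every 30° along the wheel.
195 + 30 = 225°
195 + 60 = 255°
195 + 90 = 285°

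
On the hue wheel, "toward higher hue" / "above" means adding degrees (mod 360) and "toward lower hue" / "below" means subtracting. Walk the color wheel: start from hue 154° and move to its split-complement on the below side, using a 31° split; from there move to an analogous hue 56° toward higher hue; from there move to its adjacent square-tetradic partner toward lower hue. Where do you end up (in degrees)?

+149° (split-comp 31° ↓): 154 + 149 = 303°
+56° (analog 56° ↑): 303 + 56 = 359°
−90° (square ↓): 359 − 90 = 269°

269°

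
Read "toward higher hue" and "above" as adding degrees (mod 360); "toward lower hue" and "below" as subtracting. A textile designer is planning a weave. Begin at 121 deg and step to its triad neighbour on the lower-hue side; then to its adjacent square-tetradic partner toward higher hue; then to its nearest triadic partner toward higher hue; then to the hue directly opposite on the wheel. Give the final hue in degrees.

31°

121 − 120 = 1°   (triadic ↓)
1 + 90 = 91°   (square ↑)
91 + 120 = 211°   (triadic ↑)
211 + 180 = 391 → 391 − 360 = 31°   (complement)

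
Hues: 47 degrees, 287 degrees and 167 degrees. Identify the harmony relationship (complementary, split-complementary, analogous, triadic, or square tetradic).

Sort the hues: 47°, 167°, 287°.
Successive gaps around the wheel: 120°, 120°, 120°.
Three hues equally spaced 120° apart form a triad.

triadic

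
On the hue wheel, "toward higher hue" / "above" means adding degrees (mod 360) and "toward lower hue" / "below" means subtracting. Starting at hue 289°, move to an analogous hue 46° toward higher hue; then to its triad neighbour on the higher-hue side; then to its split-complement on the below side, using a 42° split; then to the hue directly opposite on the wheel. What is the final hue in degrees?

+46° (analog 46° ↑): 289 + 46 = 335°
+120° (triadic ↑): 335 + 120 = 455 → 455 − 360 = 95°
+138° (split-comp 42° ↓): 95 + 138 = 233°
+180° (complement): 233 + 180 = 413 → 413 − 360 = 53°

53°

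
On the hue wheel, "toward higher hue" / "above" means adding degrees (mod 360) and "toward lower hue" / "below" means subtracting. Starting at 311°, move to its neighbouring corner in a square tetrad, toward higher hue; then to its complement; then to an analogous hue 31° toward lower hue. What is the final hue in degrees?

190°

+90° (square ↑): 311 + 90 = 401 → 401 − 360 = 41°
+180° (complement): 41 + 180 = 221°
−31° (analog 31° ↓): 221 − 31 = 190°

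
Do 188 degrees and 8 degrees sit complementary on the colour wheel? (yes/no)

Angular distance: |188 − 8| = 180 = 180°.
Complementary requires 180°.

yes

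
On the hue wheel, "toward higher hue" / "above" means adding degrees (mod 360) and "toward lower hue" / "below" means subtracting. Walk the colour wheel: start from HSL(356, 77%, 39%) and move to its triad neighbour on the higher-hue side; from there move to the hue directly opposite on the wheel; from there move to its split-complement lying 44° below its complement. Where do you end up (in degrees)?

72°

356 + 120 = 476 → 476 − 360 = 116°   (triadic ↑)
116 + 180 = 296°   (complement)
296 + 136 = 432 → 432 − 360 = 72°   (split-comp 44° ↓)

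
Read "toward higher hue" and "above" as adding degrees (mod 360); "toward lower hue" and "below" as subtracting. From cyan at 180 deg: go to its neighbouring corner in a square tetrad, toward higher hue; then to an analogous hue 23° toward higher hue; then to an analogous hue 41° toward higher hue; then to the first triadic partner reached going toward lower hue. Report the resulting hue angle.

+90° (square ↑): 180 + 90 = 270°
+23° (analog 23° ↑): 270 + 23 = 293°
+41° (analog 41° ↑): 293 + 41 = 334°
−120° (triadic ↓): 334 − 120 = 214°

214°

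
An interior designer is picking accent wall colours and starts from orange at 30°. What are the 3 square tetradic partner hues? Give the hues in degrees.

120°, 210° and 300°

A square tetradic scheme places four hues every 90°.
30 + 90 = 120°
30 + 180 = 210°
30 + 270 = 300°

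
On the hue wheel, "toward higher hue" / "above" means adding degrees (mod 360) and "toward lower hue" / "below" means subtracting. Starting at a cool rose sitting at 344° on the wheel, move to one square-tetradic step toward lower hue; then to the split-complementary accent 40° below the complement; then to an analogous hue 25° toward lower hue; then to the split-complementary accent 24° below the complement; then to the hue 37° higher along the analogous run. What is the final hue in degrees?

202°

344 − 90 = 254°   (square ↓)
254 + 140 = 394 → 394 − 360 = 34°   (split-comp 40° ↓)
34 − 25 = 9°   (analog 25° ↓)
9 + 156 = 165°   (split-comp 24° ↓)
165 + 37 = 202°   (analog 37° ↑)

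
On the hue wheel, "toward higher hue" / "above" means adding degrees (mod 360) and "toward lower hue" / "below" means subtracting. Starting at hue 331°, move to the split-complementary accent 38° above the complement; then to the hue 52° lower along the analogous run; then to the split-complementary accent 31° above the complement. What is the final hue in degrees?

348°

331 + 218 = 549 → 549 − 360 = 189°   (split-comp 38° ↑)
189 − 52 = 137°   (analog 52° ↓)
137 + 211 = 348°   (split-comp 31° ↑)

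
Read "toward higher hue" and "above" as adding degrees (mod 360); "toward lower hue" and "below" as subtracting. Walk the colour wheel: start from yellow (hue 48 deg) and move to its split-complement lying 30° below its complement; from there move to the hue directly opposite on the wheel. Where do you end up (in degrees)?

18°

+150° (split-comp 30° ↓): 48 + 150 = 198°
+180° (complement): 198 + 180 = 378 → 378 − 360 = 18°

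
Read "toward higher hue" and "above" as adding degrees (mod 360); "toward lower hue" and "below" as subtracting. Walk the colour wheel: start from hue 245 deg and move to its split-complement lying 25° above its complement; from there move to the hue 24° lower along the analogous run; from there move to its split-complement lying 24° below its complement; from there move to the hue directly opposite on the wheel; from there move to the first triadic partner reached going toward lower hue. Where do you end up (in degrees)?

245 + 205 = 450 → 450 − 360 = 90°   (split-comp 25° ↑)
90 − 24 = 66°   (analog 24° ↓)
66 + 156 = 222°   (split-comp 24° ↓)
222 + 180 = 402 → 402 − 360 = 42°   (complement)
42 − 120 = -78 → -78 + 360 = 282°   (triadic ↓)

282°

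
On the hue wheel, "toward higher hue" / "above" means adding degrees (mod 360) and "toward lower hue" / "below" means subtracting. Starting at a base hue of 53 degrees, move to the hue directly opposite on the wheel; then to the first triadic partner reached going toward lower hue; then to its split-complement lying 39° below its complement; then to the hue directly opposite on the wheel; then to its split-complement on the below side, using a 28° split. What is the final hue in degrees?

+180° (complement): 53 + 180 = 233°
−120° (triadic ↓): 233 − 120 = 113°
+141° (split-comp 39° ↓): 113 + 141 = 254°
+180° (complement): 254 + 180 = 434 → 434 − 360 = 74°
+152° (split-comp 28° ↓): 74 + 152 = 226°

226°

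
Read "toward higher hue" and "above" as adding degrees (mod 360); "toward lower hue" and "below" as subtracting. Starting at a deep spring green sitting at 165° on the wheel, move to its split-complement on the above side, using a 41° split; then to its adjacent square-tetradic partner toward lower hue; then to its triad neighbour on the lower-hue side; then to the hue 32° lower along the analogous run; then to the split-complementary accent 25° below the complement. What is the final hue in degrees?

+221° (split-comp 41° ↑): 165 + 221 = 386 → 386 − 360 = 26°
−90° (square ↓): 26 − 90 = -64 → -64 + 360 = 296°
−120° (triadic ↓): 296 − 120 = 176°
−32° (analog 32° ↓): 176 − 32 = 144°
+155° (split-comp 25° ↓): 144 + 155 = 299°

299°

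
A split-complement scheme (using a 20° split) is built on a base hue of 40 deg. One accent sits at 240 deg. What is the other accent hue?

200°

Split-complementary hues sit 20° either side of the complement.
Complement of the base 40°: 40 + 180 = 220°
The given accent 240° is 20° one side of 220°; the other accent sits 20° the other side: 220 − 20 = 200°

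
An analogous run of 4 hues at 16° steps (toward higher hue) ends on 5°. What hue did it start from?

317°

3 steps of 16° (toward higher hue) give a net shift of +48°.
Start = end − shift: 5 − 48 = -43 → -43 + 360 = 317°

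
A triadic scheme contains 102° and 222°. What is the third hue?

342°

A triad spaces three hues 120° apart.
The full set is {102°, 222°, 342°}.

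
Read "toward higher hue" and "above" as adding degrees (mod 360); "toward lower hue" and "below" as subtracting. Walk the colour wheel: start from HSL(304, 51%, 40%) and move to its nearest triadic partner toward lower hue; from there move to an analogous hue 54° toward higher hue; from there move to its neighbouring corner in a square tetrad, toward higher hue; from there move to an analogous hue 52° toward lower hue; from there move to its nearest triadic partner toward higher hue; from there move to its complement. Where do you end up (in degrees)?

216°

304 − 120 = 184°   (triadic ↓)
184 + 54 = 238°   (analog 54° ↑)
238 + 90 = 328°   (square ↑)
328 − 52 = 276°   (analog 52° ↓)
276 + 120 = 396 → 396 − 360 = 36°   (triadic ↑)
36 + 180 = 216°   (complement)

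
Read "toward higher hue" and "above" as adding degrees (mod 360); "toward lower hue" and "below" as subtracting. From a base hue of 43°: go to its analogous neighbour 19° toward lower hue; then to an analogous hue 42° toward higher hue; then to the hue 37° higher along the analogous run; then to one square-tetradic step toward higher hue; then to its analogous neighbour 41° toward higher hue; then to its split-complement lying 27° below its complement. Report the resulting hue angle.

43 − 19 = 24°   (analog 19° ↓)
24 + 42 = 66°   (analog 42° ↑)
66 + 37 = 103°   (analog 37° ↑)
103 + 90 = 193°   (square ↑)
193 + 41 = 234°   (analog 41° ↑)
234 + 153 = 387 → 387 − 360 = 27°   (split-comp 27° ↓)

27°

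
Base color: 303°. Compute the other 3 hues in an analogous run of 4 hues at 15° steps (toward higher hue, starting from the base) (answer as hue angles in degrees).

318°, 333°, 348°

Analogous hues sit every 15° along the wheel.
303 + 15 = 318°
303 + 30 = 333°
303 + 45 = 348°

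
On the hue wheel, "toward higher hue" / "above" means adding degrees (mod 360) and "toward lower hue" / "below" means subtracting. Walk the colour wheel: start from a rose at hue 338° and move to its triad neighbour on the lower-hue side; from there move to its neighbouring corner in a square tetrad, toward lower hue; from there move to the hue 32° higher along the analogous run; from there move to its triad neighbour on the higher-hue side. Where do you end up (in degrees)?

280°

−120° (triadic ↓): 338 − 120 = 218°
−90° (square ↓): 218 − 90 = 128°
+32° (analog 32° ↑): 128 + 32 = 160°
+120° (triadic ↑): 160 + 120 = 280°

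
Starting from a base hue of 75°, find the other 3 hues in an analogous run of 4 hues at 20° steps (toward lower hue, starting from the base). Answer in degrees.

Analogous hues sit every 20° along the wheel.
75 − 20 = 55°
75 − 40 = 35°
75 − 60 = 15°

55°, 35°, and 15°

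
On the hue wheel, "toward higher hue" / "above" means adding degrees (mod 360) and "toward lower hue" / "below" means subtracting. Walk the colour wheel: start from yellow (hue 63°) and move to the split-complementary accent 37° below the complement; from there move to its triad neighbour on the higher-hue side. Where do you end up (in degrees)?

326°

63 + 143 = 206°   (split-comp 37° ↓)
206 + 120 = 326°   (triadic ↑)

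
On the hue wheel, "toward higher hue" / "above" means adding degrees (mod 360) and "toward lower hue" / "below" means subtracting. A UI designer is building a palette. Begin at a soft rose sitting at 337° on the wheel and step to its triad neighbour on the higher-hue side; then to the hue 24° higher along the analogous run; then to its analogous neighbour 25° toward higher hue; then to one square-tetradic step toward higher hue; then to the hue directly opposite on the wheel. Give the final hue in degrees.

triadic ↑ +120°: 337 + 120 = 457 → 457 − 360 = 97°
analog 24° ↑ +24°: 97 + 24 = 121°
analog 25° ↑ +25°: 121 + 25 = 146°
square ↑ +90°: 146 + 90 = 236°
complement +180°: 236 + 180 = 416 → 416 − 360 = 56°

56°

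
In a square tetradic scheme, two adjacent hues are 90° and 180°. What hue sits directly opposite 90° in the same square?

A square tetradic scheme places four hues 90° apart; opposite corners are 180° apart.
90 + 180 = 270°

270°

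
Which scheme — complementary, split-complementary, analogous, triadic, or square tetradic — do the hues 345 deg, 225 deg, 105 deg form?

Sort the hues: 105°, 225°, 345°.
Successive gaps around the wheel: 120°, 120°, 120°.
Three hues equally spaced 120° apart form a triad.

triadic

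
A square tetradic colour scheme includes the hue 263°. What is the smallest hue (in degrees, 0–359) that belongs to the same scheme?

83°

A square tetradic scheme places four hues every 90°.
The full set through 263° is {83°, 173°, 263°, 353°}.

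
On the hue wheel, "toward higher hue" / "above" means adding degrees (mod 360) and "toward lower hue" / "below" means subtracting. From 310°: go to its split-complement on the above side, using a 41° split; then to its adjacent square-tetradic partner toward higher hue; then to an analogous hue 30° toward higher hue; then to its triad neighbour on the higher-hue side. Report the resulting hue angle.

51°

+221° (split-comp 41° ↑): 310 + 221 = 531 → 531 − 360 = 171°
+90° (square ↑): 171 + 90 = 261°
+30° (analog 30° ↑): 261 + 30 = 291°
+120° (triadic ↑): 291 + 120 = 411 → 411 − 360 = 51°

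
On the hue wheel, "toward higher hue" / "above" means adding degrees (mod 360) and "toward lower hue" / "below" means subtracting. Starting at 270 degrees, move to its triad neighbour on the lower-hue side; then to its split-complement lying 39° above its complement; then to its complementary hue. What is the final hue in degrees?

triadic ↓ −120°: 270 − 120 = 150°
split-comp 39° ↑ +219°: 150 + 219 = 369 → 369 − 360 = 9°
complement +180°: 9 + 180 = 189°

189°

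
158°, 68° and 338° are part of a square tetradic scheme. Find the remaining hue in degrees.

A square tetradic scheme places four hues every 90°.
The full set through 68° is {68°, 158°, 248°, 338°}.
Given {68°, 158°, 338°}, the missing hue is 248°.

248°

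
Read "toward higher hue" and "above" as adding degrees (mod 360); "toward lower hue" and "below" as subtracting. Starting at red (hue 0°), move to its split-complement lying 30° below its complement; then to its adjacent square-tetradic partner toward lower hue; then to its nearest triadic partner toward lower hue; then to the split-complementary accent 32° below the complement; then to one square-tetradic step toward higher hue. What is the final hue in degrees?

split-comp 30° ↓ +150°: 0 + 150 = 150°
square ↓ −90°: 150 − 90 = 60°
triadic ↓ −120°: 60 − 120 = -60 → -60 + 360 = 300°
split-comp 32° ↓ +148°: 300 + 148 = 448 → 448 − 360 = 88°
square ↑ +90°: 88 + 90 = 178°

178°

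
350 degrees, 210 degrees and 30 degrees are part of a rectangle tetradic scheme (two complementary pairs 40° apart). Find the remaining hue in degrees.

170°

A rectangular tetradic uses two complementary pairs 40° apart: offsets 0°, 40°, 180°, 220°.
Among {30°, 210°, 350°}, 30° and 210° are a 180° pair.
The remaining hue 350° needs its own complement: 350 + 180 = 530 → 530 − 360 = 170°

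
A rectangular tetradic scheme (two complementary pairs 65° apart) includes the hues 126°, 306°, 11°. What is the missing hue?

A rectangular tetradic uses two complementary pairs 65° apart: offsets 0°, 65°, 180°, 245°.
Among {11°, 126°, 306°}, 306° and 126° are a 180° pair.
The remaining hue 11° needs its own complement: 11 + 180 = 191°

191°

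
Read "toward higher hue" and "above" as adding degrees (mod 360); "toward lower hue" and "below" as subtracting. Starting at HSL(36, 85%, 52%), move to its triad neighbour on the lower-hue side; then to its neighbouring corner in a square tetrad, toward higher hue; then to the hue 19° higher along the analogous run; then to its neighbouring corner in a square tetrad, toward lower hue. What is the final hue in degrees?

triadic ↓ −120°: 36 − 120 = -84 → -84 + 360 = 276°
square ↑ +90°: 276 + 90 = 366 → 366 − 360 = 6°
analog 19° ↑ +19°: 6 + 19 = 25°
square ↓ −90°: 25 − 90 = -65 → -65 + 360 = 295°

295°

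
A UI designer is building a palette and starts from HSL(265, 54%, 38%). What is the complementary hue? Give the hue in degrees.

The complement sits 180° across the wheel.
265 + 180 = 445 → 445 − 360 = 85°

85°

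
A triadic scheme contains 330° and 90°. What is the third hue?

A triad spaces three hues 120° apart.
The full set is {90°, 210°, 330°}.

210°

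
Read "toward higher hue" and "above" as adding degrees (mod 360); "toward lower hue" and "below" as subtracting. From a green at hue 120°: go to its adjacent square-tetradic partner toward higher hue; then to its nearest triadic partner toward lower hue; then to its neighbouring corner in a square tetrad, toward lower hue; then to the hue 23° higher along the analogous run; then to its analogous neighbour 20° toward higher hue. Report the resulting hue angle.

square ↑ +90°: 120 + 90 = 210°
triadic ↓ −120°: 210 − 120 = 90°
square ↓ −90°: 90 − 90 = 0°
analog 23° ↑ +23°: 0 + 23 = 23°
analog 20° ↑ +20°: 23 + 20 = 43°

43°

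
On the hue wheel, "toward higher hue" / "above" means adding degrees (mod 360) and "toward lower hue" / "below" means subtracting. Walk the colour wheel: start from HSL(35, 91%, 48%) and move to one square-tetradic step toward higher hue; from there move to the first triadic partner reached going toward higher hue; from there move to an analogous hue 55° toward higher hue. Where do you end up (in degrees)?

35 + 90 = 125°   (square ↑)
125 + 120 = 245°   (triadic ↑)
245 + 55 = 300°   (analog 55° ↑)

300°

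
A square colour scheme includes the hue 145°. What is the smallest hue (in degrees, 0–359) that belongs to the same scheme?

A square tetradic scheme places four hues every 90°.
The full set through 145° is {55°, 145°, 235°, 325°}.

55°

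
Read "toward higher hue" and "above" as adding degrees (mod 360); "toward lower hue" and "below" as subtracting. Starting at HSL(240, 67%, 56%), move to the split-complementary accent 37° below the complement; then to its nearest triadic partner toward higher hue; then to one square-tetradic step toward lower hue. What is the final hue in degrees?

53°

split-comp 37° ↓ +143°: 240 + 143 = 383 → 383 − 360 = 23°
triadic ↑ +120°: 23 + 120 = 143°
square ↓ −90°: 143 − 90 = 53°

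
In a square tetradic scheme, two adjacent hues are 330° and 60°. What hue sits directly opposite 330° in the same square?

A square tetradic scheme places four hues 90° apart; opposite corners are 180° apart.
330 + 180 = 510 → 510 − 360 = 150°

150°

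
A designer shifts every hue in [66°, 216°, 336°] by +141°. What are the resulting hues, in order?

66 + 141 = 207°
216 + 141 = 357°
336 + 141 = 477 → 477 − 360 = 117°

207°, 357°, 117°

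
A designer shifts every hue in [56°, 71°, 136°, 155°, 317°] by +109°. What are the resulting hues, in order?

56 + 109 = 165°
71 + 109 = 180°
136 + 109 = 245°
155 + 109 = 264°
317 + 109 = 426 → 426 − 360 = 66°

165°, 180°, 245°, 264°, 66°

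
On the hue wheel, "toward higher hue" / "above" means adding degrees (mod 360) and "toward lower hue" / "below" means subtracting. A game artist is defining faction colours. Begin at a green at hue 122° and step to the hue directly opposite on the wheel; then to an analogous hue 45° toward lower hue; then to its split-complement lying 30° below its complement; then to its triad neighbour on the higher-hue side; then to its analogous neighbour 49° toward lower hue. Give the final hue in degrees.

+180° (complement): 122 + 180 = 302°
−45° (analog 45° ↓): 302 − 45 = 257°
+150° (split-comp 30° ↓): 257 + 150 = 407 → 407 − 360 = 47°
+120° (triadic ↑): 47 + 120 = 167°
−49° (analog 49° ↓): 167 − 49 = 118°

118°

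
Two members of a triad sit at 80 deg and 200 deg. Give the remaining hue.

A triad spaces three hues 120° apart.
The full set is {80°, 200°, 320°}.

320°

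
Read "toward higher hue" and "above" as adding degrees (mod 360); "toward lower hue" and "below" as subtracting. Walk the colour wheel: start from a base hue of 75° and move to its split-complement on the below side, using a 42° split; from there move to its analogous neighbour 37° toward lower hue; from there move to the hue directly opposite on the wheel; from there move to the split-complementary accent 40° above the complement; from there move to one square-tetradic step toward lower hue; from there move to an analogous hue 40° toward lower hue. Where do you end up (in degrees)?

+138° (split-comp 42° ↓): 75 + 138 = 213°
−37° (analog 37° ↓): 213 − 37 = 176°
+180° (complement): 176 + 180 = 356°
+220° (split-comp 40° ↑): 356 + 220 = 576 → 576 − 360 = 216°
−90° (square ↓): 216 − 90 = 126°
−40° (analog 40° ↓): 126 − 40 = 86°

86°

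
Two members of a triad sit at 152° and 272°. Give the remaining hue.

32°

A triad spaces three hues 120° apart.
The full set is {32°, 152°, 272°}.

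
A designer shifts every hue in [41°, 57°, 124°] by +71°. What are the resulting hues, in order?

41 + 71 = 112°
57 + 71 = 128°
124 + 71 = 195°

112°, 128°, 195°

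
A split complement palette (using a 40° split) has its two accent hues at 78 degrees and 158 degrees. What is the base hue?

The accents sit 40° either side of the complement, so the complement is their short-arc midpoint on the wheel.
Short-arc midpoint of 78° and 158°: 118°.
Base is 180° from the complement: 118 − 180 = -62 → -62 + 360 = 298°

298°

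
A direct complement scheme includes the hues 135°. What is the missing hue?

315°

The complement sits 180° across the wheel.
The full set through 135° is {135°, 315°}.
Given {135°}, the missing hue is 315°.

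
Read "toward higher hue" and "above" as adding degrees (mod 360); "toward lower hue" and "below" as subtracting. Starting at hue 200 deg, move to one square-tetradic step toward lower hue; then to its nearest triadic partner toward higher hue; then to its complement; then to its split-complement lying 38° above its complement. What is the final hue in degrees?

268°

200 − 90 = 110°   (square ↓)
110 + 120 = 230°   (triadic ↑)
230 + 180 = 410 → 410 − 360 = 50°   (complement)
50 + 218 = 268°   (split-comp 38° ↑)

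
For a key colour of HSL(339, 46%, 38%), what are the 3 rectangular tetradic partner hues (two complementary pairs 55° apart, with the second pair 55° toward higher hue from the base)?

34°, 159°, 214°

339 + 55 = 394 → 394 − 360 = 34°
339 + 180 = 519 → 519 − 360 = 159°
339 + 235 = 574 → 574 − 360 = 214°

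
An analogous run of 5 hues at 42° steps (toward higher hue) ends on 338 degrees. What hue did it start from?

4 steps of 42° (toward higher hue) give a net shift of +168°.
Start = end − shift: 338 − 168 = 170°

170°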